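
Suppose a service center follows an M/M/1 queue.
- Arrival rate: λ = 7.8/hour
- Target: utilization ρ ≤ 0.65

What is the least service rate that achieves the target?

ρ = λ/μ, so μ = λ/ρ
μ ≥ 7.8/0.65 = 12.0000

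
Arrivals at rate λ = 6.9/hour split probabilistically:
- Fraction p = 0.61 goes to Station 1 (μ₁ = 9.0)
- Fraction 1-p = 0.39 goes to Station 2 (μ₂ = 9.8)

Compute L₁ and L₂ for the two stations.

Effective rates: λ₁ = 6.9×0.61 = 4.209, λ₂ = 6.9×0.39 = 2.691
Station 1: ρ₁ = 4.209/9.0 = 0.46767, L₁ = ρ₁/(1-ρ₁) = 0.46767/(1-0.46767) = 0.8785
Station 2: ρ₂ = 2.691/9.8 = 0.2746, L₂ = ρ₂/(1-ρ₂) = 0.2746/(1-0.2746) = 0.3785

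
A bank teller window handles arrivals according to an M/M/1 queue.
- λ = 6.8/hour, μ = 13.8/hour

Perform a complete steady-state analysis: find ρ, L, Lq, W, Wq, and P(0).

Step 1: ρ = λ/μ = 6.8/13.8 = 0.4928
Step 2: L = λ/(μ-λ) = 6.8/7.00 = 0.9714
Step 3: Lq = λ²/(μ(μ-λ)) = 46.24/(13.8×7.00) = 0.4787
Step 4: W = 1/(μ-λ) = 1/7.00 = 0.14286
Step 5: Wq = λ/(μ(μ-λ)) = 6.8/(13.8×7.00) = 0.07039
Step 6: P(0) = 1-ρ = 0.5072
Verify: L = λW = 6.8×0.14286 = 0.9714 ✔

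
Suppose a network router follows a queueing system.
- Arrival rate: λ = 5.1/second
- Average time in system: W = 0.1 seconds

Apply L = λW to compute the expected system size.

Little's Law: L = λW
L = 5.1 × 0.1 = 0.5100 packets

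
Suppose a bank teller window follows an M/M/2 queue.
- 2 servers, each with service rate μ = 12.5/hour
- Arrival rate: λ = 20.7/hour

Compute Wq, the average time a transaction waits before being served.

Traffic intensity: ρ = λ/(cμ) = 20.7/(2×12.5) = 0.8280
Since ρ = 0.8280 < 1, system is stable.
Offered load a = λ/μ = cρ = 20.7/12.5 = 1.6560
P₀ = [ Σₙ₌₀^1 aⁿ/n! + a^2/(2!(1-ρ)) ]⁻¹
Σ = a^0/0! + a^1/1! = 1.0000 + 1.6560 = 2.6560
a^2/(2!(1-ρ)) = 2.74234/(2 × 0.172000) = 7.9719
P₀ = 1/(2.6560 + 7.9719) = 0.09409
Lq = P₀·a^2·ρ / (2!(1-ρ)²) = 0.094092 × 2.7423 × 0.82800 / (2 × 0.029584) = 3.6109
Wq = Lq/λ = 3.6109/20.7 = 0.1744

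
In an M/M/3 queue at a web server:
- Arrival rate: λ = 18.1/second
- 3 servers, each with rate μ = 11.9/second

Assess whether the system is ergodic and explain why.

Stability requires ρ = λ/(cμ) < 1
ρ = 18.1/(3 × 11.9) = 18.1/35.70 = 0.5070
Since 0.5070 < 1, the system is STABLE.
The servers are busy 50.70% of the time.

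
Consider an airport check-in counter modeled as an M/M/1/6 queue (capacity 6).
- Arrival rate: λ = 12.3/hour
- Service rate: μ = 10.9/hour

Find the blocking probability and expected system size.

ρ = λ/μ = 12.3/10.9 = 1.12844
P₀ = (1-ρ)/(1-ρ^(K+1)) = (1-1.12844)/(1-1.12844^7) = -0.12844/-1.3300 = 0.09657
P_K = P₀×ρ^K = 0.09657 × 1.12844^6 = 0.09657 × 2.0648 = 0.1994
Blocking probability P_6 = 0.1994 (19.94%)
L = ρ[1 - (K+1)ρ^K + Kρ^(K+1)] / [(1-ρ)(1-ρ^(K+1))]
L = 1.12844 × (1 - 7×2.064766 + 6×2.329965) / ((1 - 1.12844) × (1 - 2.329965)) = 3.4776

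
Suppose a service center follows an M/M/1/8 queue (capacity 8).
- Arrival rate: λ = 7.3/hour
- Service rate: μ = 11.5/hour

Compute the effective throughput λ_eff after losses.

ρ = λ/μ = 7.3/11.5 = 0.63478
P₀ = (1-ρ)/(1-ρ^(K+1)) = (1-0.63478)/(1-0.63478^9) = 0.3652/0.9833 = 0.3714
P_K = P₀×ρ^K = 0.37144 × 0.63478^8 = 0.37144 × 0.026362 = 0.009792
λ_eff = λ(1-P_K) = 7.3 × (1 - 0.009792) = 7.3 × 0.9902 = 7.2285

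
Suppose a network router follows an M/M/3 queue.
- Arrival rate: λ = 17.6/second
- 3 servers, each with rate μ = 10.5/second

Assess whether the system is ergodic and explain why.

Stability requires ρ = λ/(cμ) < 1
ρ = 17.6/(3 × 10.5) = 17.6/31.50 = 0.5587
Since 0.5587 < 1, the system is STABLE.
The servers are busy 55.87% of the time.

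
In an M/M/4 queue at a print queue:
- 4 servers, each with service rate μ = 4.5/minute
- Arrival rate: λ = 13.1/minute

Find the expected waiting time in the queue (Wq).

Traffic intensity: ρ = λ/(cμ) = 13.1/(4×4.5) = 0.7278
Since ρ = 0.7278 < 1, system is stable.
Offered load a = λ/μ = cρ = 13.1/4.5 = 2.9111
P₀ = [ Σₙ₌₀^3 aⁿ/n! + a^4/(4!(1-ρ)) ]⁻¹
Σ = a^0/0! + a^1/1! + a^2/2! + a^3/3! = 1.0000 + 2.9111 + 4.2373 + 4.1117 = 12.2601
a^4/(4!(1-ρ)) = 71.8183/(24 × 0.272222) = 10.9926
P₀ = 1/(12.2601 + 10.9926) = 0.04301
Lq = P₀·a^4·ρ / (4!(1-ρ)²) = 0.043006 × 71.8183 × 0.72778 / (24 × 0.074105) = 1.2639
Wq = Lq/λ = 1.2639/13.1 = 0.09648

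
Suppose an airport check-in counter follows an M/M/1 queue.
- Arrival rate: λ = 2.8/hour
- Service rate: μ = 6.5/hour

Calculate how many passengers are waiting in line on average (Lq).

ρ = λ/μ = 2.8/6.5 = 0.4308
For M/M/1: Lq = λ²/(μ(μ-λ))
Lq = 7.84/(6.5 × 3.70)
Lq = 0.3260 passengers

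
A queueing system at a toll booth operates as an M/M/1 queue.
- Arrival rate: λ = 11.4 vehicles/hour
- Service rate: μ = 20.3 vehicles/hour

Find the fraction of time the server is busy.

Server utilization: ρ = λ/μ
ρ = 11.4/20.3 = 0.5616
The server is busy 56.16% of the time.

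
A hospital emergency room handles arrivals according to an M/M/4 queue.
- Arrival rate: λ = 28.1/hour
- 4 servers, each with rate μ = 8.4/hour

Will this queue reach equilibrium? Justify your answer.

Stability requires ρ = λ/(cμ) < 1
ρ = 28.1/(4 × 8.4) = 28.1/33.60 = 0.8363
Since 0.8363 < 1, the system is STABLE.
The servers are busy 83.63% of the time.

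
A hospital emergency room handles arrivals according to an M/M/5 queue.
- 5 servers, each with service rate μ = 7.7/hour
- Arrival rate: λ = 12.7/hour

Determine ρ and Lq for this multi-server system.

Traffic intensity: ρ = λ/(cμ) = 12.7/(5×7.7) = 0.3299
Since ρ = 0.3299 < 1, system is stable.
Offered load a = λ/μ = cρ = 12.7/7.7 = 1.6494
P₀ = [ Σₙ₌₀^4 aⁿ/n! + a^5/(5!(1-ρ)) ]⁻¹
Σ = a^0/0! + a^1/1! + a^2/2! + a^3/3! + a^4/4! = 1.0000 + 1.6494 + 1.3602 + 0.7478 + 0.3083 = 5.0657
a^5/(5!(1-ρ)) = 12.2058/(120 × 0.6701) = 0.1518
P₀ = 1/(5.0657 + 0.1518) = 0.1917
Lq = P₀·a^5·ρ / (5!(1-ρ)²) = 0.1917 × 12.2058 × 0.3299 / (120 × 0.4491) = 0.01432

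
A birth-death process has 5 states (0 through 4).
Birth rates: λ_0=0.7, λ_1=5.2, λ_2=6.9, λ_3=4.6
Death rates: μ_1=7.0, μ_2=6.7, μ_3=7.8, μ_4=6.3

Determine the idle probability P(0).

Ratios P(n)/P(0) = (λ₀···λₙ₋₁)/(μ₁···μₙ):
P(1)/P(0) = (0.7)/(7.0) = 0.1000
P(2)/P(0) = (0.7×5.2)/(7.0×6.7) = 0.07761
P(3)/P(0) = (0.7×5.2×6.9)/(7.0×6.7×7.8) = 0.06866
P(4)/P(0) = (0.7×5.2×6.9×4.6)/(7.0×6.7×7.8×6.3) = 0.05013

Normalization: ∑ P(n) = 1
P(0) × (1.0000 + 0.1000 + 0.07761 + 0.06866 + 0.05013) = 1
P(0) × 1.2964 = 1
P(0) = 1/1.2964 = 0.7714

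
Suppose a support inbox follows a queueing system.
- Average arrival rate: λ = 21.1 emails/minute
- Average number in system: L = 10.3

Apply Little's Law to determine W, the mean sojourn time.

Little's Law: L = λW, so W = L/λ
W = 10.3/21.1 = 0.4882 minutes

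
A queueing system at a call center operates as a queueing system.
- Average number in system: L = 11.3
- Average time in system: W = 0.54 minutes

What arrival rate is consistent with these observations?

Little's Law: L = λW, so λ = L/W
λ = 11.3/0.54 = 20.9259 calls/minute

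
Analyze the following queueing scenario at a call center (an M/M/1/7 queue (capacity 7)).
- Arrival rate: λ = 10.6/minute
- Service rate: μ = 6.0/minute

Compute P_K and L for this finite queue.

ρ = λ/μ = 10.6/6.0 = 1.76667
P₀ = (1-ρ)/(1-ρ^(K+1)) = (1-1.76667)/(1-1.76667^8) = -0.76667/-93.8950 = 0.008165
P_K = P₀×ρ^K = 0.008165 × 1.76667^7 = 0.008165 × 53.7141 = 0.4386
Blocking probability P_7 = 0.4386 (43.86%)
L = ρ[1 - (K+1)ρ^K + Kρ^(K+1)] / [(1-ρ)(1-ρ^(K+1))]
L = 1.76667 × (1 - 8×53.71407 + 7×94.89503) / ((1 - 1.76667) × (1 - 94.89503)) = 5.7809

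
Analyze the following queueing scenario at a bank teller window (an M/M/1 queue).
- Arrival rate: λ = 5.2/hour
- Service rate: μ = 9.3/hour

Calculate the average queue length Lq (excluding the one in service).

ρ = λ/μ = 5.2/9.3 = 0.5591
For M/M/1: Lq = λ²/(μ(μ-λ))
Lq = 27.04/(9.3 × 4.10)
Lq = 0.7092 transactions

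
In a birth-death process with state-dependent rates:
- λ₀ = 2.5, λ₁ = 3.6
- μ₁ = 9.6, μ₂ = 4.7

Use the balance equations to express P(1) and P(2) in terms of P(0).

Balance equations:
State 0: λ₀P₀ = μ₁P₁ → P₁ = (λ₀/μ₁)P₀ = (2.5/9.6)P₀ = 0.2604P₀
State 1: P₂ = (λ₀λ₁)/(μ₁μ₂)P₀ = (2.5×3.6)/(9.6×4.7)P₀ = 0.1995P₀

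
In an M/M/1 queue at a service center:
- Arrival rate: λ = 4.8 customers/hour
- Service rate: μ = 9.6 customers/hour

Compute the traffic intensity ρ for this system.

Server utilization: ρ = λ/μ
ρ = 4.8/9.6 = 0.5000
The server is busy 50.00% of the time.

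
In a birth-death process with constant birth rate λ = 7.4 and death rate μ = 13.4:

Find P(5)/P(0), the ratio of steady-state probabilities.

For constant rates: P(n)/P(0) = (λ/μ)^n
P(5)/P(0) = (7.4/13.4)^5 = 0.55224^5 = 0.05136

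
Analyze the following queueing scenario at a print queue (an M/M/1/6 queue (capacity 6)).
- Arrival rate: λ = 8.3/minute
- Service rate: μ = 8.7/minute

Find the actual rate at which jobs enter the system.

ρ = λ/μ = 8.3/8.7 = 0.95402
P₀ = (1-ρ)/(1-ρ^(K+1)) = (1-0.95402)/(1-0.95402^7) = 0.04598/0.2807 = 0.1638
P_K = P₀×ρ^K = 0.1638 × 0.95402^6 = 0.1638 × 0.7540 = 0.1235
λ_eff = λ(1-P_K) = 8.3 × (1 - 0.1235) = 8.3 × 0.8765 = 7.2750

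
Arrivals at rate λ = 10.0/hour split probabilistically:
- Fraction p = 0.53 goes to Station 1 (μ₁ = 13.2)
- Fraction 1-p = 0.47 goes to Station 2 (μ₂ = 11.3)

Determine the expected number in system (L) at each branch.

Effective rates: λ₁ = 10.0×0.53 = 5.3, λ₂ = 10.0×0.47 = 4.7
Station 1: ρ₁ = 5.3/13.2 = 0.40152, L₁ = ρ₁/(1-ρ₁) = 0.40152/(1-0.40152) = 0.6709
Station 2: ρ₂ = 4.7/11.3 = 0.41593, L₂ = ρ₂/(1-ρ₂) = 0.41593/(1-0.41593) = 0.7121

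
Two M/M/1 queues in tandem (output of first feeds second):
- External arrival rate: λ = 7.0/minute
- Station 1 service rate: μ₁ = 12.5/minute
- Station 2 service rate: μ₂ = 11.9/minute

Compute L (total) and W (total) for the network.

By Jackson's theorem, each station behaves as independent M/M/1.
Station 1: ρ₁ = 7.0/12.5 = 0.5600, L₁ = ρ₁/(1-ρ₁) = λ/(μ₁-λ) = 7.0/5.50 = 1.2727
Station 2: ρ₂ = 7.0/11.9 = 0.5882, L₂ = ρ₂/(1-ρ₂) = λ/(μ₂-λ) = 7.0/4.90 = 1.4286
Total: L = L₁ + L₂ = 1.2727 + 1.4286 = 2.7013
W = L/λ = 2.7013/7.0 = 0.3859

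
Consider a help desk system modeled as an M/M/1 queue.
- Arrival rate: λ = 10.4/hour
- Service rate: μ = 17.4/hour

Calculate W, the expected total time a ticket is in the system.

First, compute utilization: ρ = λ/μ = 10.4/17.4 = 0.5977
For M/M/1: W = 1/(μ-λ)
W = 1/(17.4-10.4) = 1/7.00
W = 0.1429 hours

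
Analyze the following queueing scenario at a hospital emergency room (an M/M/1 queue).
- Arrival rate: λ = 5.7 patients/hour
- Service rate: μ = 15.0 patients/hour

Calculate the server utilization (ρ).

Server utilization: ρ = λ/μ
ρ = 5.7/15.0 = 0.3800
The server is busy 38.00% of the time.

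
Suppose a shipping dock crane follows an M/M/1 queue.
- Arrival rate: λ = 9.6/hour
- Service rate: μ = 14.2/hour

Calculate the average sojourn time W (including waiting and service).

First, compute utilization: ρ = λ/μ = 9.6/14.2 = 0.6761
For M/M/1: W = 1/(μ-λ)
W = 1/(14.2-9.6) = 1/4.60
W = 0.2174 hours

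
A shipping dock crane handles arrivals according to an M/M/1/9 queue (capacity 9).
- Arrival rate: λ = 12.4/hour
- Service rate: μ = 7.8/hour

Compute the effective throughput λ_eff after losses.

ρ = λ/μ = 12.4/7.8 = 1.58974
P₀ = (1-ρ)/(1-ρ^(K+1)) = (1-1.58974)/(1-1.58974^10) = -0.5897/-102.1006 = 0.005776
P_K = P₀×ρ^K = 0.005776 × 1.58974^9 = 0.005776 × 64.8537 = 0.3746
λ_eff = λ(1-P_K) = 12.4 × (1 - 0.374601) = 12.4 × 0.625399 = 7.7549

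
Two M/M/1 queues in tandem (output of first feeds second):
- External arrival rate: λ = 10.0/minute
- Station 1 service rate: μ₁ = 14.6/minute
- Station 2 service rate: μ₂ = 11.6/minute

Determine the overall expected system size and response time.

By Jackson's theorem, each station behaves as independent M/M/1.
Station 1: ρ₁ = 10.0/14.6 = 0.6849, L₁ = ρ₁/(1-ρ₁) = λ/(μ₁-λ) = 10.0/4.60 = 2.1739
Station 2: ρ₂ = 10.0/11.6 = 0.8621, L₂ = ρ₂/(1-ρ₂) = λ/(μ₂-λ) = 10.0/1.60 = 6.2500
Total: L = L₁ + L₂ = 2.1739 + 6.2500 = 8.4239
W = L/λ = 8.4239/10.0 = 0.8424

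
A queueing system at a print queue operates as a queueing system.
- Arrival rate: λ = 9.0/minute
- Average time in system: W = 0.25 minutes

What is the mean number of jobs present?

Little's Law: L = λW
L = 9.0 × 0.25 = 2.2500 jobs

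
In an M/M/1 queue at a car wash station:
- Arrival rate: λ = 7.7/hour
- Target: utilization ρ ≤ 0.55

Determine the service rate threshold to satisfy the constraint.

ρ = λ/μ, so μ = λ/ρ
μ ≥ 7.7/0.55 = 14.0000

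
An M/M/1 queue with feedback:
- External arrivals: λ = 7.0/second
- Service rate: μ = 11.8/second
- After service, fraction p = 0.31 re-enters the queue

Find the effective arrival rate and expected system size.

Effective arrival rate: λ_eff = λ/(1-p) = 7.0/(1-0.31) = 7.0/0.69 = 10.1449
ρ = λ_eff/μ = 10.1449/11.8 = 0.85974
L = ρ/(1-ρ) = 0.85974/(1-0.85974) = 6.1296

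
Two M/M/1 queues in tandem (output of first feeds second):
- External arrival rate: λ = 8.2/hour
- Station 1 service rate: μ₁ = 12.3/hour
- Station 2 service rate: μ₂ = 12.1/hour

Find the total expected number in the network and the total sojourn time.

By Jackson's theorem, each station behaves as independent M/M/1.
Station 1: ρ₁ = 8.2/12.3 = 0.6667, L₁ = ρ₁/(1-ρ₁) = λ/(μ₁-λ) = 8.2/4.10 = 2.0000
Station 2: ρ₂ = 8.2/12.1 = 0.6777, L₂ = ρ₂/(1-ρ₂) = λ/(μ₂-λ) = 8.2/3.90 = 2.1026
Total: L = L₁ + L₂ = 2.0000 + 2.1026 = 4.1026
W = L/λ = 4.1026/8.2 = 0.5003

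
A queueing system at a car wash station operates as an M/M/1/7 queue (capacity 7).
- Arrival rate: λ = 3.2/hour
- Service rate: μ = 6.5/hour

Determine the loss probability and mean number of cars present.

ρ = λ/μ = 3.2/6.5 = 0.4923077
P₀ = (1-ρ)/(1-ρ^(K+1)) = (1-0.4923077)/(1-0.4923077^8) = 0.5077/0.9965 = 0.5095
P_K = P₀×ρ^K = 0.5095 × 0.4923077^7 = 0.5095 × 0.007009 = 0.003571
Blocking probability P_7 = 0.003571 (0.36%)
L = ρ[1 - (K+1)ρ^K + Kρ^(K+1)] / [(1-ρ)(1-ρ^(K+1))]
L = 0.4923077 × (1 - 8×0.007009 + 7×0.003451) / ((1 - 0.4923077) × (1 - 0.003451)) = 0.9420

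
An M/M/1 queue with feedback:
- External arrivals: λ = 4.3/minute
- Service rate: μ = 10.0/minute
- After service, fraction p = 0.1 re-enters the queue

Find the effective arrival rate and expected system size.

Effective arrival rate: λ_eff = λ/(1-p) = 4.3/(1-0.1) = 4.3/0.90 = 4.7778
ρ = λ_eff/μ = 4.7778/10.0 = 0.47778
L = ρ/(1-ρ) = 0.47778/(1-0.47778) = 0.9149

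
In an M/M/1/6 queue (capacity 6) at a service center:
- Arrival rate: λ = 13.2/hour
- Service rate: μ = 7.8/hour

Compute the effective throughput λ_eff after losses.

ρ = λ/μ = 13.2/7.8 = 1.6923
P₀ = (1-ρ)/(1-ρ^(K+1)) = (1-1.6923)/(1-1.6923^7) = -0.6923/-38.7504 = 0.01787
P_K = P₀×ρ^K = 0.0178656 × 1.6923^6 = 0.0178656 × 23.4890 = 0.4196
λ_eff = λ(1-P_K) = 13.2 × (1 - 0.4196476) = 13.2 × 0.5803524 = 7.6607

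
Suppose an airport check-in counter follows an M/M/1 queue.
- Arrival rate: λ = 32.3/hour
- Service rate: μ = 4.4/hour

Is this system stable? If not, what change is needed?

Stability requires ρ = λ/(cμ) < 1
ρ = 32.3/(1 × 4.4) = 32.3/4.40 = 7.3409
Since 7.3409 ≥ 1, the system is UNSTABLE.
Queue grows without bound. Need μ > λ = 32.3.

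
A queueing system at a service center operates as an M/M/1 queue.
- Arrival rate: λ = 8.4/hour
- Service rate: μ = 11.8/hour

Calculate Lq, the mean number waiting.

ρ = λ/μ = 8.4/11.8 = 0.7119
For M/M/1: Lq = λ²/(μ(μ-λ))
Lq = 70.56/(11.8 × 3.40)
Lq = 1.7587 customers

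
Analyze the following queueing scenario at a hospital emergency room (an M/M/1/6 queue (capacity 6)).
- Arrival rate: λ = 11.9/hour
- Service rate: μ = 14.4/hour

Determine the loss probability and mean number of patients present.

ρ = λ/μ = 11.9/14.4 = 0.82639
P₀ = (1-ρ)/(1-ρ^(K+1)) = (1-0.82639)/(1-0.82639^7) = 0.1736/0.7368 = 0.2356
P_K = P₀×ρ^K = 0.23563 × 0.82639^6 = 0.23563 × 0.31850 = 0.07505
Blocking probability P_6 = 0.07505 (7.50%)
L = ρ[1 - (K+1)ρ^K + Kρ^(K+1)] / [(1-ρ)(1-ρ^(K+1))]
L = 0.82639 × (1 - 7×0.318501 + 6×0.263206) / ((1 - 0.82639) × (1 - 0.263206)) = 2.2594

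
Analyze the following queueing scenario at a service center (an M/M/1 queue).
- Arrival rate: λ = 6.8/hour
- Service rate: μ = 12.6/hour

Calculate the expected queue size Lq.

ρ = λ/μ = 6.8/12.6 = 0.5397
For M/M/1: Lq = λ²/(μ(μ-λ))
Lq = 46.24/(12.6 × 5.80)
Lq = 0.6327 customers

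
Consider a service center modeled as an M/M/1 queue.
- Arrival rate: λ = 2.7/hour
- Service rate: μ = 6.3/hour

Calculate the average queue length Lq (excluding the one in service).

ρ = λ/μ = 2.7/6.3 = 0.4286
For M/M/1: Lq = λ²/(μ(μ-λ))
Lq = 7.29/(6.3 × 3.60)
Lq = 0.3214 customers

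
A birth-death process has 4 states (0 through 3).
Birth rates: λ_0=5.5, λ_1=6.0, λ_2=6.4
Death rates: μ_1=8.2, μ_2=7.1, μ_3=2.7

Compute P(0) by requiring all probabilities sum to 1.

Ratios P(n)/P(0) = (λ₀···λₙ₋₁)/(μ₁···μₙ):
P(1)/P(0) = (5.5)/(8.2) = 0.6707
P(2)/P(0) = (5.5×6.0)/(8.2×7.1) = 0.5668
P(3)/P(0) = (5.5×6.0×6.4)/(8.2×7.1×2.7) = 1.3436

Normalization: ∑ P(n) = 1
P(0) × (1.0000 + 0.6707 + 0.5668 + 1.3436) = 1
P(0) × 3.5811 = 1
P(0) = 1/3.5811 = 0.2792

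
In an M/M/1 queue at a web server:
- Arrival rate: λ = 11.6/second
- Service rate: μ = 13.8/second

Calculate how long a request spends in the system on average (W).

First, compute utilization: ρ = λ/μ = 11.6/13.8 = 0.8406
For M/M/1: W = 1/(μ-λ)
W = 1/(13.8-11.6) = 1/2.20
W = 0.4545 seconds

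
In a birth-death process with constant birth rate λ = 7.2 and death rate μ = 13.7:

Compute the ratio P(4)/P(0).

For constant rates: P(n)/P(0) = (λ/μ)^n
P(4)/P(0) = (7.2/13.7)^4 = 0.52555^4 = 0.07629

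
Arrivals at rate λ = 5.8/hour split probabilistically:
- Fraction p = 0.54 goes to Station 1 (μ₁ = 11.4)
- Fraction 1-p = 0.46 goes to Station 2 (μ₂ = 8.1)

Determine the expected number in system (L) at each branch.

Effective rates: λ₁ = 5.8×0.54 = 3.132, λ₂ = 5.8×0.46 = 2.668
Station 1: ρ₁ = 3.132/11.4 = 0.27474, L₁ = ρ₁/(1-ρ₁) = 0.27474/(1-0.27474) = 0.3788
Station 2: ρ₂ = 2.668/8.1 = 0.3294, L₂ = ρ₂/(1-ρ₂) = 0.3294/(1-0.3294) = 0.4912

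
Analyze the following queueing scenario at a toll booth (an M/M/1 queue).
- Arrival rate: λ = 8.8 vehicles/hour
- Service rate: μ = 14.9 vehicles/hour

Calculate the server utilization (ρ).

Server utilization: ρ = λ/μ
ρ = 8.8/14.9 = 0.5906
The server is busy 59.06% of the time.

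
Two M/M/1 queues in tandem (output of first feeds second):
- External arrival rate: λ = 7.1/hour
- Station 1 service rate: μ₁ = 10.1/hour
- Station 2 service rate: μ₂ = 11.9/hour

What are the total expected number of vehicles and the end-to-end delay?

By Jackson's theorem, each station behaves as independent M/M/1.
Station 1: ρ₁ = 7.1/10.1 = 0.7030, L₁ = ρ₁/(1-ρ₁) = λ/(μ₁-λ) = 7.1/3.00 = 2.36667
Station 2: ρ₂ = 7.1/11.9 = 0.5966, L₂ = ρ₂/(1-ρ₂) = λ/(μ₂-λ) = 7.1/4.80 = 1.47917
Total: L = L₁ + L₂ = 2.36667 + 1.47917 = 3.8458
W = L/λ = 3.8458/7.1 = 0.5417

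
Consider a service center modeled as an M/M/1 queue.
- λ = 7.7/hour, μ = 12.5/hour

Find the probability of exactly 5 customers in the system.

ρ = λ/μ = 7.7/12.5 = 0.6160
P(n) = (1-ρ)ρⁿ
P(5) = (1-0.6160) × 0.6160^5
P(5) = 0.3840 × 0.08870
P(5) = 0.03406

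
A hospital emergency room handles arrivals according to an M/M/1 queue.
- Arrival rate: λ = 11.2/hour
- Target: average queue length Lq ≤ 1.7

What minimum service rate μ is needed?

For M/M/1: Lq = λ²/(μ(μ-λ))
Need Lq ≤ 1.7, i.e. μ(μ-λ) ≥ λ²/1.7
μ² - 11.2μ - 125.44/1.7 ≥ 0  →  μ² - 11.2μ - 73.788235 ≥ 0
Quadratic formula (positive root): μ = [λ + √(λ² + 4×73.788235)]/2
Discriminant: 125.44 + 4×73.788235 = 420.5929, √420.5929 = 20.5084
μ ≥ (11.2 + 20.5084)/2 = 15.8542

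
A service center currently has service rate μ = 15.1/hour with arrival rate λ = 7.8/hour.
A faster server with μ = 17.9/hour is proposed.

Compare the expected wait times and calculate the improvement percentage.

System 1: ρ₁ = 7.8/15.1 = 0.5166, W₁ = 1/(15.1-7.8) = 0.13699
System 2: ρ₂ = 7.8/17.9 = 0.4358, W₂ = 1/(17.9-7.8) = 0.099010
Improvement: (W₁-W₂)/W₁ = (0.13699-0.099010)/0.13699 = 27.72%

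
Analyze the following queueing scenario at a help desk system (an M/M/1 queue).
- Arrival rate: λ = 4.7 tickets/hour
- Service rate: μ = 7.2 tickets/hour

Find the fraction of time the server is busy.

Server utilization: ρ = λ/μ
ρ = 4.7/7.2 = 0.6528
The server is busy 65.28% of the time.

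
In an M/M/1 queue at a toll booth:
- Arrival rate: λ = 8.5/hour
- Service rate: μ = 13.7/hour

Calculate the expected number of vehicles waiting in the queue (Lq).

ρ = λ/μ = 8.5/13.7 = 0.6204
For M/M/1: Lq = λ²/(μ(μ-λ))
Lq = 72.25/(13.7 × 5.20)
Lq = 1.0142 vehicles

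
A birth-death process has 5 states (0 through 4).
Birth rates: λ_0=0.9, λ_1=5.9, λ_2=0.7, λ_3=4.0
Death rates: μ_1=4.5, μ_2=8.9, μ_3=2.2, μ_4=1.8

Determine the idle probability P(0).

Ratios P(n)/P(0) = (λ₀···λₙ₋₁)/(μ₁···μₙ):
P(1)/P(0) = (0.9)/(4.5) = 0.2000
P(2)/P(0) = (0.9×5.9)/(4.5×8.9) = 0.1326
P(3)/P(0) = (0.9×5.9×0.7)/(4.5×8.9×2.2) = 0.04219
P(4)/P(0) = (0.9×5.9×0.7×4.0)/(4.5×8.9×2.2×1.8) = 0.09375

Normalization: ∑ P(n) = 1
P(0) × (1.0000 + 0.2000 + 0.1326 + 0.04219 + 0.09375) = 1
P(0) × 1.4685 = 1
P(0) = 1/1.4685 = 0.6810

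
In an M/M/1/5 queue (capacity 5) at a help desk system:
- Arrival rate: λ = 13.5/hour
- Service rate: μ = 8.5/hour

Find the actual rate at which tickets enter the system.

ρ = λ/μ = 13.5/8.5 = 1.58824
P₀ = (1-ρ)/(1-ρ^(K+1)) = (1-1.58824)/(1-1.58824^6) = -0.5882/-15.0508 = 0.03908
P_K = P₀×ρ^K = 0.039084 × 1.58824^5 = 0.039084 × 10.1060 = 0.3950
λ_eff = λ(1-P_K) = 13.5 × (1 - 0.39498) = 13.5 × 0.60502 = 8.1678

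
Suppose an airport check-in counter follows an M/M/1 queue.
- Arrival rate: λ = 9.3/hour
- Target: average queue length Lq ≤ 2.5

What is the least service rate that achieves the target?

For M/M/1: Lq = λ²/(μ(μ-λ))
Need Lq ≤ 2.5, i.e. μ(μ-λ) ≥ λ²/2.5
μ² - 9.3μ - 86.49/2.5 ≥ 0  →  μ² - 9.3μ - 34.5960 ≥ 0
Quadratic formula (positive root): μ = [λ + √(λ² + 4×34.5960)]/2
Discriminant: 86.49 + 4×34.5960 = 224.8740, √224.8740 = 14.9958
μ ≥ (9.3 + 14.9958)/2 = 12.1479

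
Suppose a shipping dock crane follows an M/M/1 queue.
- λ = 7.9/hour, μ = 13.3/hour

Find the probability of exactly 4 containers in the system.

ρ = λ/μ = 7.9/13.3 = 0.5940
P(n) = (1-ρ)ρⁿ
P(4) = (1-0.5940) × 0.5940^4
P(4) = 0.40600 × 0.12449
P(4) = 0.05054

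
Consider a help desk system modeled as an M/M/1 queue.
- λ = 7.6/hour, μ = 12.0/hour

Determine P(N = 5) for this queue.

ρ = λ/μ = 7.6/12.0 = 0.6333
P(n) = (1-ρ)ρⁿ
P(5) = (1-0.6333) × 0.6333^5
P(5) = 0.36670 × 0.10187
P(5) = 0.03736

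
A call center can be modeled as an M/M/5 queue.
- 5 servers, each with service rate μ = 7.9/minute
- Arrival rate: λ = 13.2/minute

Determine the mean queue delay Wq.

Traffic intensity: ρ = λ/(cμ) = 13.2/(5×7.9) = 0.3342
Since ρ = 0.3342 < 1, system is stable.
Offered load a = λ/μ = cρ = 13.2/7.9 = 1.6709
P₀ = [ Σₙ₌₀^4 aⁿ/n! + a^5/(5!(1-ρ)) ]⁻¹
Σ = a^0/0! + a^1/1! + a^2/2! + a^3/3! + a^4/4! = 1.0000 + 1.6709 + 1.3959 + 0.7775 + 0.3248 = 5.1691
a^5/(5!(1-ρ)) = 13.0237/(120 × 0.6658) = 0.1630
P₀ = 1/(5.1691 + 0.1630) = 0.1875
Lq = P₀·a^5·ρ / (5!(1-ρ)²) = 0.1875 × 13.0237 × 0.3342 / (120 × 0.4433) = 0.01534
Wq = Lq/λ = 0.01534/13.2 = 0.001162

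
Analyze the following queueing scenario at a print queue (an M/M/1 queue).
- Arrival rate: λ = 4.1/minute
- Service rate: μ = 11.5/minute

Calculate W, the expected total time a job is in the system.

First, compute utilization: ρ = λ/μ = 4.1/11.5 = 0.3565
For M/M/1: W = 1/(μ-λ)
W = 1/(11.5-4.1) = 1/7.40
W = 0.1351 minutes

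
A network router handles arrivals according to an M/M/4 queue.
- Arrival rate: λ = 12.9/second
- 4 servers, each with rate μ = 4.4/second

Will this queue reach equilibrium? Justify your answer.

Stability requires ρ = λ/(cμ) < 1
ρ = 12.9/(4 × 4.4) = 12.9/17.60 = 0.7330
Since 0.7330 < 1, the system is STABLE.
The servers are busy 73.30% of the time.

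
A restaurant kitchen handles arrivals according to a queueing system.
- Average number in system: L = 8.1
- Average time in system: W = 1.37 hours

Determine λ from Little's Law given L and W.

Little's Law: L = λW, so λ = L/W
λ = 8.1/1.37 = 5.9124 orders/hour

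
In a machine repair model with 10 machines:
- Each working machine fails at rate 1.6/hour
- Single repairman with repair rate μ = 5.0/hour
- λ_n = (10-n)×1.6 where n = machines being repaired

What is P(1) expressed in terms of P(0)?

P(1)/P(0) = ∏_{i=0}^{1-1} λ_i/μ_{i+1}
= (10-0)×1.6/5.0
= 3.2000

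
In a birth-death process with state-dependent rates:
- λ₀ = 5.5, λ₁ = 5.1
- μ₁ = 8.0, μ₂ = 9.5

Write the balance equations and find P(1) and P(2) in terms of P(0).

Balance equations:
State 0: λ₀P₀ = μ₁P₁ → P₁ = (λ₀/μ₁)P₀ = (5.5/8.0)P₀ = 0.6875P₀
State 1: P₂ = (λ₀λ₁)/(μ₁μ₂)P₀ = (5.5×5.1)/(8.0×9.5)P₀ = 0.3691P₀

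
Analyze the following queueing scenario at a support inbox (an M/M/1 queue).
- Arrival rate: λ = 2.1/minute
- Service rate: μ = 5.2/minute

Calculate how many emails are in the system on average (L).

ρ = λ/μ = 2.1/5.2 = 0.4038
For M/M/1: L = λ/(μ-λ)
L = 2.1/(5.2-2.1) = 2.1/3.10
L = 0.6774 emails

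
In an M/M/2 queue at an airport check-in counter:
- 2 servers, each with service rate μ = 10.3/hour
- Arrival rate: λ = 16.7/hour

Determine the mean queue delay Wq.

Traffic intensity: ρ = λ/(cμ) = 16.7/(2×10.3) = 0.8107
Since ρ = 0.8107 < 1, system is stable.
Offered load a = λ/μ = cρ = 16.7/10.3 = 1.6214
P₀ = [ Σₙ₌₀^1 aⁿ/n! + a^2/(2!(1-ρ)) ]⁻¹
Σ = a^0/0! + a^1/1! = 1.0000 + 1.6214 = 2.6214
a^2/(2!(1-ρ)) = 2.6288/(2 × 0.18932) = 6.9427
P₀ = 1/(2.6214 + 6.9427) = 0.1046
Lq = P₀·a^2·ρ / (2!(1-ρ)²) = 0.104558 × 2.62881 × 0.810680 / (2 × 0.0358422) = 3.1084
Wq = Lq/λ = 3.1084/16.7 = 0.1861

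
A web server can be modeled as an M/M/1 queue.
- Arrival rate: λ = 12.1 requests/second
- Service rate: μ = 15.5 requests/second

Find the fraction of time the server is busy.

Server utilization: ρ = λ/μ
ρ = 12.1/15.5 = 0.7806
The server is busy 78.06% of the time.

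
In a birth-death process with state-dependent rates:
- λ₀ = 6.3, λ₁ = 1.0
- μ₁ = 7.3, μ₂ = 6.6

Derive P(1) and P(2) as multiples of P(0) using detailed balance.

Balance equations:
State 0: λ₀P₀ = μ₁P₁ → P₁ = (λ₀/μ₁)P₀ = (6.3/7.3)P₀ = 0.8630P₀
State 1: P₂ = (λ₀λ₁)/(μ₁μ₂)P₀ = (6.3×1.0)/(7.3×6.6)P₀ = 0.1308P₀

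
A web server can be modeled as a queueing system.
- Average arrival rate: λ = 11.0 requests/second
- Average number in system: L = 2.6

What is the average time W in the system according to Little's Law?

Little's Law: L = λW, so W = L/λ
W = 2.6/11.0 = 0.2364 seconds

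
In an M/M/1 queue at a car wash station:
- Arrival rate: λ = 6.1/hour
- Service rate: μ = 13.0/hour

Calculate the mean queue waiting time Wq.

First, compute utilization: ρ = λ/μ = 6.1/13.0 = 0.4692
For M/M/1: Wq = λ/(μ(μ-λ))
Wq = 6.1/(13.0 × (13.0-6.1))
Wq = 6.1/(13.0 × 6.90)
Wq = 0.06800 hours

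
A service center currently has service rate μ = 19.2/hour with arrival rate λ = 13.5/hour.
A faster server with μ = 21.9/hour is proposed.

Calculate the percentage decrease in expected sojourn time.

System 1: ρ₁ = 13.5/19.2 = 0.7031, W₁ = 1/(19.2-13.5) = 0.17544
System 2: ρ₂ = 13.5/21.9 = 0.6164, W₂ = 1/(21.9-13.5) = 0.11905
Improvement: (W₁-W₂)/W₁ = (0.17544-0.11905)/0.17544 = 32.14%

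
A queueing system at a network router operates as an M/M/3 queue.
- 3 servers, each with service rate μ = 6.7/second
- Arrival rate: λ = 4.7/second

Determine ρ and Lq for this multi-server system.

Traffic intensity: ρ = λ/(cμ) = 4.7/(3×6.7) = 0.2338
Since ρ = 0.2338 < 1, system is stable.
Offered load a = λ/μ = cρ = 4.7/6.7 = 0.7015
P₀ = [ Σₙ₌₀^2 aⁿ/n! + a^3/(3!(1-ρ)) ]⁻¹
Σ = a^0/0! + a^1/1! + a^2/2! = 1.0000 + 0.7015 + 0.2460 = 1.9475
a^3/(3!(1-ρ)) = 0.3452/(6 × 0.7662) = 0.07509
P₀ = 1/(1.9475 + 0.07509) = 0.4944
Lq = P₀·a^3·ρ / (3!(1-ρ)²) = 0.4944 × 0.3452 × 0.2338 / (6 × 0.5870) = 0.01133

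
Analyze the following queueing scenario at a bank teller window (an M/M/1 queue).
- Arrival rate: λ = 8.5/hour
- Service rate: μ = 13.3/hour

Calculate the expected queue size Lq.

ρ = λ/μ = 8.5/13.3 = 0.6391
For M/M/1: Lq = λ²/(μ(μ-λ))
Lq = 72.25/(13.3 × 4.80)
Lq = 1.1317 transactions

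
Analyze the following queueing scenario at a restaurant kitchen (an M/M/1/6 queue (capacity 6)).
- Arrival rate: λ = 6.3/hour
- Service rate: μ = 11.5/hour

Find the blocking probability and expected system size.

ρ = λ/μ = 6.3/11.5 = 0.54783
P₀ = (1-ρ)/(1-ρ^(K+1)) = (1-0.54783)/(1-0.54783^7) = 0.4522/0.9852 = 0.4590
P_K = P₀×ρ^K = 0.4590 × 0.54783^6 = 0.4590 × 0.02703 = 0.01241
Blocking probability P_6 = 0.01241 (1.24%)
L = ρ[1 - (K+1)ρ^K + Kρ^(K+1)] / [(1-ρ)(1-ρ^(K+1))]
L = 0.54783 × (1 - 7×0.027032 + 6×0.014809) / ((1 - 0.54783) × (1 - 0.014809)) = 1.1063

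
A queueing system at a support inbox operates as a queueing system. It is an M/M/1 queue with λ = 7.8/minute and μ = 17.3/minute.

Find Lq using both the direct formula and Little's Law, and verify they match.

Method 1 (direct): Lq = λ²/(μ(μ-λ)) = 60.84/(17.3 × 9.50) = 0.3702

Method 2 (Little's Law):
W = 1/(μ-λ) = 1/9.50 = 0.10526
Wq = W - 1/μ = 0.10526 - 0.057803 = 0.04746
Lq = λWq = 7.8 × 0.04746 = 0.3702 ✔ (matches Method 1)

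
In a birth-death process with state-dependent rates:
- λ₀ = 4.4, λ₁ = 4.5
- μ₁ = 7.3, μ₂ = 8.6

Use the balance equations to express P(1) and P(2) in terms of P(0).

Balance equations:
State 0: λ₀P₀ = μ₁P₁ → P₁ = (λ₀/μ₁)P₀ = (4.4/7.3)P₀ = 0.6027P₀
State 1: P₂ = (λ₀λ₁)/(μ₁μ₂)P₀ = (4.4×4.5)/(7.3×8.6)P₀ = 0.3154P₀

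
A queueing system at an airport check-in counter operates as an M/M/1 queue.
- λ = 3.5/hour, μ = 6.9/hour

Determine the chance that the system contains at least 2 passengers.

ρ = λ/μ = 3.5/6.9 = 0.5072
P(N ≥ n) = ρⁿ
P(N ≥ 2) = 0.5072^2
P(N ≥ 2) = 0.2573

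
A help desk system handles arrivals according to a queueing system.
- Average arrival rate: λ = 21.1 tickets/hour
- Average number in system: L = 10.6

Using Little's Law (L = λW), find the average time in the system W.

Little's Law: L = λW, so W = L/λ
W = 10.6/21.1 = 0.5024 hours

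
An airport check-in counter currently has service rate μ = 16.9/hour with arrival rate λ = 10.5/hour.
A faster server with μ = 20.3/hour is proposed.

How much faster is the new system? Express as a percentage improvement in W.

System 1: ρ₁ = 10.5/16.9 = 0.6213, W₁ = 1/(16.9-10.5) = 0.15625
System 2: ρ₂ = 10.5/20.3 = 0.5172, W₂ = 1/(20.3-10.5) = 0.10204
Improvement: (W₁-W₂)/W₁ = (0.15625-0.10204)/0.15625 = 34.69%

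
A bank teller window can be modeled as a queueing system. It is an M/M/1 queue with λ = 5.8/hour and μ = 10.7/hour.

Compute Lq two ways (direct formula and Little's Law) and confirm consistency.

Method 1 (direct): Lq = λ²/(μ(μ-λ)) = 33.64/(10.7 × 4.90) = 0.6416

Method 2 (Little's Law):
W = 1/(μ-λ) = 1/4.90 = 0.20408
Wq = W - 1/μ = 0.20408 - 0.093458 = 0.11062
Lq = λWq = 5.8 × 0.11062 = 0.6416 ✔ (matches Method 1)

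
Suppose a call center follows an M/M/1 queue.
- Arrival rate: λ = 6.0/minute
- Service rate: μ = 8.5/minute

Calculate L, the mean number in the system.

ρ = λ/μ = 6.0/8.5 = 0.7059
For M/M/1: L = λ/(μ-λ)
L = 6.0/(8.5-6.0) = 6.0/2.50
L = 2.4000 calls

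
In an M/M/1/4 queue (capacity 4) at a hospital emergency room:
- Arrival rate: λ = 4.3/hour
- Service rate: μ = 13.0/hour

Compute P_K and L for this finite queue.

ρ = λ/μ = 4.3/13.0 = 0.33077
P₀ = (1-ρ)/(1-ρ^(K+1)) = (1-0.33077)/(1-0.33077^5) = 0.6692/0.9960 = 0.6719
P_K = P₀×ρ^K = 0.6719 × 0.33077^4 = 0.6719 × 0.01197 = 0.008043
Blocking probability P_4 = 0.008043 (0.80%)
L = ρ[1 - (K+1)ρ^K + Kρ^(K+1)] / [(1-ρ)(1-ρ^(K+1))]
L = 0.33077 × (1 - 5×0.01197 + 4×0.003959) / ((1 - 0.33077) × (1 - 0.003959)) = 0.4744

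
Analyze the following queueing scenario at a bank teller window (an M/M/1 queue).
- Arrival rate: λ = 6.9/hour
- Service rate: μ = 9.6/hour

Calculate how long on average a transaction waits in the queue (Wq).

First, compute utilization: ρ = λ/μ = 6.9/9.6 = 0.7188
For M/M/1: Wq = λ/(μ(μ-λ))
Wq = 6.9/(9.6 × (9.6-6.9))
Wq = 6.9/(9.6 × 2.70)
Wq = 0.2662 hours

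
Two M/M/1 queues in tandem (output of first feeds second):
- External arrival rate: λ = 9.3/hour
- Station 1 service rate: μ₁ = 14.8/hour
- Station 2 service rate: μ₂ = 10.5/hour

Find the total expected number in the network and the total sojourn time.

By Jackson's theorem, each station behaves as independent M/M/1.
Station 1: ρ₁ = 9.3/14.8 = 0.6284, L₁ = ρ₁/(1-ρ₁) = λ/(μ₁-λ) = 9.3/5.50 = 1.6909
Station 2: ρ₂ = 9.3/10.5 = 0.8857, L₂ = ρ₂/(1-ρ₂) = λ/(μ₂-λ) = 9.3/1.20 = 7.7500
Total: L = L₁ + L₂ = 1.6909 + 7.7500 = 9.4409
W = L/λ = 9.4409/9.3 = 1.0152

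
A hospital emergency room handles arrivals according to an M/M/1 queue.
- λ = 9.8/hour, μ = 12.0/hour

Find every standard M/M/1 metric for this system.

Step 1: ρ = λ/μ = 9.8/12.0 = 0.8167
Step 2: L = λ/(μ-λ) = 9.8/2.20 = 4.4545
Step 3: Lq = λ²/(μ(μ-λ)) = 96.04/(12.0×2.20) = 3.6379
Step 4: W = 1/(μ-λ) = 1/2.20 = 0.454545
Step 5: Wq = λ/(μ(μ-λ)) = 9.8/(12.0×2.20) = 0.3712
Step 6: P(0) = 1-ρ = 0.1833
Verify: L = λW = 9.8×0.454545 = 4.4545 ✔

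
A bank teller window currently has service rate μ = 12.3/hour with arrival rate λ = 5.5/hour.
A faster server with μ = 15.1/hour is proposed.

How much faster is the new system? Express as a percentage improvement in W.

System 1: ρ₁ = 5.5/12.3 = 0.4472, W₁ = 1/(12.3-5.5) = 0.147059
System 2: ρ₂ = 5.5/15.1 = 0.3642, W₂ = 1/(15.1-5.5) = 0.104167
Improvement: (W₁-W₂)/W₁ = (0.147059-0.104167)/0.147059 = 29.17%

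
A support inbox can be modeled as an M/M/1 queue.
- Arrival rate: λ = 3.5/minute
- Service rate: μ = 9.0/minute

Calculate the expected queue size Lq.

ρ = λ/μ = 3.5/9.0 = 0.3889
For M/M/1: Lq = λ²/(μ(μ-λ))
Lq = 12.25/(9.0 × 5.50)
Lq = 0.2475 emails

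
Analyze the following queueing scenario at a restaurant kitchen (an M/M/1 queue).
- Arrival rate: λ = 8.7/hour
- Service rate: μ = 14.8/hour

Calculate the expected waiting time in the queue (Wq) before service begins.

First, compute utilization: ρ = λ/μ = 8.7/14.8 = 0.5878
For M/M/1: Wq = λ/(μ(μ-λ))
Wq = 8.7/(14.8 × (14.8-8.7))
Wq = 8.7/(14.8 × 6.10)
Wq = 0.09637 hours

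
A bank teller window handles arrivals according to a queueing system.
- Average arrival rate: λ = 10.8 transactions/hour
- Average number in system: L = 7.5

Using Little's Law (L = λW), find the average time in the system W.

Little's Law: L = λW, so W = L/λ
W = 7.5/10.8 = 0.6944 hours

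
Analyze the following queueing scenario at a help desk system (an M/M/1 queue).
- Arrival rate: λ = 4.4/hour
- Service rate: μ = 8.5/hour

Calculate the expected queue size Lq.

ρ = λ/μ = 4.4/8.5 = 0.5176
For M/M/1: Lq = λ²/(μ(μ-λ))
Lq = 19.36/(8.5 × 4.10)
Lq = 0.5555 tickets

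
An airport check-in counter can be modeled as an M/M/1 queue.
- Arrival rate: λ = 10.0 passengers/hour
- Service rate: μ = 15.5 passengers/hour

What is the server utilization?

Server utilization: ρ = λ/μ
ρ = 10.0/15.5 = 0.6452
The server is busy 64.52% of the time.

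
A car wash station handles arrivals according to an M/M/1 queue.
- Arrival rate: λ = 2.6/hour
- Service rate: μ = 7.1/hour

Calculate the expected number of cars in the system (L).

ρ = λ/μ = 2.6/7.1 = 0.3662
For M/M/1: L = λ/(μ-λ)
L = 2.6/(7.1-2.6) = 2.6/4.50
L = 0.5778 cars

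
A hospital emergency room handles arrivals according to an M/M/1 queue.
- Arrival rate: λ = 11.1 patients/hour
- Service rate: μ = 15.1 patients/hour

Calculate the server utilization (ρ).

Server utilization: ρ = λ/μ
ρ = 11.1/15.1 = 0.7351
The server is busy 73.51% of the time.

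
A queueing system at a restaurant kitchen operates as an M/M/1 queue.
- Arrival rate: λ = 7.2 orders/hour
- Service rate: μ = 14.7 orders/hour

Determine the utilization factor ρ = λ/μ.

Server utilization: ρ = λ/μ
ρ = 7.2/14.7 = 0.4898
The server is busy 48.98% of the time.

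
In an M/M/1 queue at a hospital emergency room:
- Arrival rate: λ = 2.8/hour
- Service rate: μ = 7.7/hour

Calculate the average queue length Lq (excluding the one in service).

ρ = λ/μ = 2.8/7.7 = 0.3636
For M/M/1: Lq = λ²/(μ(μ-λ))
Lq = 7.84/(7.7 × 4.90)
Lq = 0.2078 patients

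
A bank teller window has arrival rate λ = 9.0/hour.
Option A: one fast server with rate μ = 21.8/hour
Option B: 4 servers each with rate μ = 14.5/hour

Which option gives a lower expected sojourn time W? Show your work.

Option A: single server μ = 21.8 (M/M/1)
  ρ_A = 9.0/21.8 = 0.4128
  W_A = 1/(μ-λ) = 1/(21.8-9.0) = 1/12.80 = 0.07812

Option B: 4 servers μ = 14.5 (M/M/4)
  ρ_B = λ/(cμ) = 9.0/(4×14.5) = 0.1552
  Offered load a = λ/μ = cρ = 9.0/14.5 = 0.6207
  P₀ = [ Σₙ₌₀^3 aⁿ/n! + a^4/(4!(1-ρ)) ]⁻¹
  Σ = a^0/0! + a^1/1! + a^2/2! + a^3/3! = 1.0000 + 0.6207 + 0.1926 + 0.03985 = 1.8532
  a^4/(4!(1-ρ)) = 0.14842/(24 × 0.84483) = 0.007320
  P₀ = 1/(1.8532 + 0.007320) = 0.5375
  Lq = P₀·a^4·ρ / (4!(1-ρ)²) = 0.5375 × 0.1484 × 0.1552 / (24 × 0.7137) = 0.0007227
  Wq_B = Lq/λ = 0.0007227/9.0 = 0.00008030
  W_B = Wq_B + 1/μ = 0.00008030 + 0.06897 = 0.06905

Since W_B = 0.06905 < W_A = 0.07812, Option B (multiple servers) has the shorter time in system.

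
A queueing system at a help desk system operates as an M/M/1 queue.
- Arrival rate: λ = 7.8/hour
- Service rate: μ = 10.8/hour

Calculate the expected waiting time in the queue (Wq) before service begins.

First, compute utilization: ρ = λ/μ = 7.8/10.8 = 0.7222
For M/M/1: Wq = λ/(μ(μ-λ))
Wq = 7.8/(10.8 × (10.8-7.8))
Wq = 7.8/(10.8 × 3.00)
Wq = 0.2407 hours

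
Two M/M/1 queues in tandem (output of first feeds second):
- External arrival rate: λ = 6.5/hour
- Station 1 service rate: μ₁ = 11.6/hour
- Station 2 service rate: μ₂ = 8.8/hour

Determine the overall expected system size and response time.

By Jackson's theorem, each station behaves as independent M/M/1.
Station 1: ρ₁ = 6.5/11.6 = 0.5603, L₁ = ρ₁/(1-ρ₁) = λ/(μ₁-λ) = 6.5/5.10 = 1.2745
Station 2: ρ₂ = 6.5/8.8 = 0.7386, L₂ = ρ₂/(1-ρ₂) = λ/(μ₂-λ) = 6.5/2.30 = 2.8261
Total: L = L₁ + L₂ = 1.2745 + 2.8261 = 4.1006
W = L/λ = 4.1006/6.5 = 0.6309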